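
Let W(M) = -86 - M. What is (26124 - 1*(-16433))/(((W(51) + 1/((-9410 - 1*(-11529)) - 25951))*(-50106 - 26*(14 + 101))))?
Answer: 126777303/21669705445 ≈ 0.0058504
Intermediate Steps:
(26124 - 1*(-16433))/(((W(51) + 1/((-9410 - 1*(-11529)) - 25951))*(-50106 - 26*(14 + 101)))) = (26124 - 1*(-16433))/((((-86 - 1*51) + 1/((-9410 - 1*(-11529)) - 25951))*(-50106 - 26*(14 + 101)))) = (26124 + 16433)/((((-86 - 51) + 1/((-9410 + 11529) - 25951))*(-50106 - 26*115))) = 42557/(((-137 + 1/(2119 - 25951))*(-50106 - 2990))) = 42557/(((-137 + 1/(-23832))*(-53096))) = 42557/(((-137 - 1/23832)*(-53096))) = 42557/((-3264985/23832*(-53096))) = 42557/(21669705445/2979) = 42557*(2979/21669705445) = 126777303/21669705445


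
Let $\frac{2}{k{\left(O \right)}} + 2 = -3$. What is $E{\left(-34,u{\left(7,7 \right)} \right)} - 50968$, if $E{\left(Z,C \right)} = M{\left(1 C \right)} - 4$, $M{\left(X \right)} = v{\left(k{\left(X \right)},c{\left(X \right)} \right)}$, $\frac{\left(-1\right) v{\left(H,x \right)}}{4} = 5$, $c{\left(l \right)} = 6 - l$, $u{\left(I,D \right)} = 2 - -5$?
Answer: $-50992$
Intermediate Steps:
$k{\left(O \right)} = - \frac{2}{5}$ ($k{\left(O \right)} = \frac{2}{-2 - 3} = \frac{2}{-5} = 2 \left(- \frac{1}{5}\right) = - \frac{2}{5}$)
$u{\left(I,D \right)} = 7$ ($u{\left(I,D \right)} = 2 + 5 = 7$)
$v{\left(H,x \right)} = -20$ ($v{\left(H,x \right)} = \left(-4\right) 5 = -20$)
$M{\left(X \right)} = -20$
$E{\left(Z,C \right)} = -24$ ($E{\left(Z,C \right)} = -20 - 4 = -24$)
$E{\left(-34,u{\left(7,7 \right)} \right)} - 50968 = -24 - 50968 = -50992$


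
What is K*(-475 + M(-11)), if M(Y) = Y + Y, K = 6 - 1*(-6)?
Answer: -5964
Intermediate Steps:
K = 12 (K = 6 + 6 = 12)
M(Y) = 2*Y
K*(-475 + M(-11)) = 12*(-475 + 2*(-11)) = 12*(-475 - 22) = 12*(-497) = -5964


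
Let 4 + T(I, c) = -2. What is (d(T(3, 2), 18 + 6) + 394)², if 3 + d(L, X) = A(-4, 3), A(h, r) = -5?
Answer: 148996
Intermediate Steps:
T(I, c) = -6 (T(I, c) = -4 - 2 = -6)
d(L, X) = -8 (d(L, X) = -3 - 5 = -8)
(d(T(3, 2), 18 + 6) + 394)² = (-8 + 394)² = 386² = 148996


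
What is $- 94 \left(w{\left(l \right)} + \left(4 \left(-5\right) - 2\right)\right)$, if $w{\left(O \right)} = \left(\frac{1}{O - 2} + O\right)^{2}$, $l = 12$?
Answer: $- \frac{584727}{50} \approx -11695.0$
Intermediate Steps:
$w{\left(O \right)} = \left(O + \frac{1}{-2 + O}\right)^{2}$ ($w{\left(O \right)} = \left(\frac{1}{-2 + O} + O\right)^{2} = \left(O + \frac{1}{-2 + O}\right)^{2}$)
$- 94 \left(w{\left(l \right)} + \left(4 \left(-5\right) - 2\right)\right) = - 94 \left(\frac{\left(1 + 12^{2} - 24\right)^{2}}{\left(-2 + 12\right)^{2}} + \left(4 \left(-5\right) - 2\right)\right) = - 94 \left(\frac{\left(1 + 144 - 24\right)^{2}}{100} - 22\right) = - 94 \left(\frac{121^{2}}{100} - 22\right) = - 94 \left(\frac{1}{100} \cdot 14641 - 22\right) = - 94 \left(\frac{14641}{100} - 22\right) = \left(-94\right) \frac{12441}{100} = - \frac{584727}{50}$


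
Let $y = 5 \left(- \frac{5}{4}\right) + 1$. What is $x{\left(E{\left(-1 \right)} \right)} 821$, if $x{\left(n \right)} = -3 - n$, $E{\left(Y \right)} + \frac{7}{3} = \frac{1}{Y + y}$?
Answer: $- \frac{31198}{75} \approx -415.97$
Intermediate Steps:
$y = - \frac{21}{4}$ ($y = 5 \left(\left(-5\right) \frac{1}{4}\right) + 1 = 5 \left(- \frac{5}{4}\right) + 1 = - \frac{25}{4} + 1 = - \frac{21}{4} \approx -5.25$)
$E{\left(Y \right)} = - \frac{7}{3} + \frac{1}{- \frac{21}{4} + Y}$ ($E{\left(Y \right)} = - \frac{7}{3} + \frac{1}{Y - \frac{21}{4}} = - \frac{7}{3} + \frac{1}{- \frac{21}{4} + Y}$)
$x{\left(E{\left(-1 \right)} \right)} 821 = \left(-3 - \frac{159 - -28}{3 \left(-21 + 4 \left(-1\right)\right)}\right) 821 = \left(-3 - \frac{159 + 28}{3 \left(-21 - 4\right)}\right) 821 = \left(-3 - \frac{1}{3} \frac{1}{-25} \cdot 187\right) 821 = \left(-3 - \frac{1}{3} \left(- \frac{1}{25}\right) 187\right) 821 = \left(-3 - - \frac{187}{75}\right) 821 = \left(-3 + \frac{187}{75}\right) 821 = \left(- \frac{38}{75}\right) 821 = - \frac{31198}{75}$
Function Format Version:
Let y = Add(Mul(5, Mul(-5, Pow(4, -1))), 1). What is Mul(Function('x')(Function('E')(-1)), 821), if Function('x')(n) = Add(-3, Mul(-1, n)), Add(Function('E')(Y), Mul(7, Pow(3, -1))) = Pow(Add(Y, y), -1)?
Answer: Rational(-31198, 75) ≈ -415.97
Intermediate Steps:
y = Rational(-21, 4) (y = Add(Mul(5, Mul(-5, Rational(1, 4))), 1) = Add(Mul(5, Rational(-5, 4)), 1) = Add(Rational(-25, 4), 1) = Rational(-21, 4) ≈ -5.2500)
Function('E')(Y) = Add(Rational(-7, 3), Pow(Add(Rational(-21, 4), Y), -1)) (Function('E')(Y) = Add(Rational(-7, 3), Pow(Add(Y, Rational(-21, 4)), -1)) = Add(Rational(-7, 3), Pow(Add(Rational(-21, 4), Y), -1)))
Mul(Function('x')(Function('E')(-1)), 821) = Mul(Add(-3, Mul(-1, Mul(Rational(1, 3), Pow(Add(-21, Mul(4, -1)), -1), Add(159, Mul(-28, -1))))), 821) = Mul(Add(-3, Mul(-1, Mul(Rational(1, 3), Pow(Add(-21, -4), -1), Add(159, 28)))), 821) = Mul(Add(-3, Mul(-1, Mul(Rational(1, 3), Pow(-25, -1), 187))), 821) = Mul(Add(-3, Mul(-1, Mul(Rational(1, 3), Rational(-1, 25), 187))), 821) = Mul(Add(-3, Mul(-1, Rational(-187, 75))), 821) = Mul(Add(-3, Rational(187, 75)), 821) = Mul(Rational(-38, 75), 821) = Rational(-31198, 75)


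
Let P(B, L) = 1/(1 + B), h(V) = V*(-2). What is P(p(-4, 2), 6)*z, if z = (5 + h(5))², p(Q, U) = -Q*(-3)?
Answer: -25/11 ≈ -2.2727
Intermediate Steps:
h(V) = -2*V
p(Q, U) = 3*Q
z = 25 (z = (5 - 2*5)² = (5 - 10)² = (-5)² = 25)
P(p(-4, 2), 6)*z = 25/(1 + 3*(-4)) = 25/(1 - 12) = 25/(-11) = -1/11*25 = -25/11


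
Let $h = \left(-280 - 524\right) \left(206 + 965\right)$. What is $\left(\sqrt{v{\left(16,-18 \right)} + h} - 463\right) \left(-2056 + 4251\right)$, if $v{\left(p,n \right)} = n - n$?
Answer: $-1016285 + 4390 i \sqrt{235371} \approx -1.0163 \cdot 10^{6} + 2.1298 \cdot 10^{6} i$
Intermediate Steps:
$v{\left(p,n \right)} = 0$
$h = -941484$ ($h = \left(-804\right) 1171 = -941484$)
$\left(\sqrt{v{\left(16,-18 \right)} + h} - 463\right) \left(-2056 + 4251\right) = \left(\sqrt{0 - 941484} - 463\right) \left(-2056 + 4251\right) = \left(\sqrt{-941484} - 463\right) 2195 = \left(2 i \sqrt{235371} - 463\right) 2195 = \left(-463 + 2 i \sqrt{235371}\right) 2195 = -1016285 + 4390 i \sqrt{235371}$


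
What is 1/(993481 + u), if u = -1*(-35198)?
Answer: 1/1028679 ≈ 9.7212e-7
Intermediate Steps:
u = 35198
1/(993481 + u) = 1/(993481 + 35198) = 1/1028679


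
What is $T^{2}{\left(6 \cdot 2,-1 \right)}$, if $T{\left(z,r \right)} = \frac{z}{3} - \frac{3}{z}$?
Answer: $\frac{225}{16} \approx 14.063$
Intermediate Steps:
$T{\left(z,r \right)} = - \frac{3}{z} + \frac{z}{3}$ ($T{\left(z,r \right)} = z \frac{1}{3} - \frac{3}{z} = \frac{z}{3} - \frac{3}{z} = - \frac{3}{z} + \frac{z}{3}$)
$T^{2}{\left(6 \cdot 2,-1 \right)} = \left(- \frac{3}{6 \cdot 2} + \frac{6 \cdot 2}{3}\right)^{2} = \left(- \frac{3}{12} + \frac{1}{3} \cdot 12\right)^{2} = \left(\left(-3\right) \frac{1}{12} + 4\right)^{2} = \left(- \frac{1}{4} + 4\right)^{2} = \left(\frac{15}{4}\right)^{2} = \frac{225}{16}$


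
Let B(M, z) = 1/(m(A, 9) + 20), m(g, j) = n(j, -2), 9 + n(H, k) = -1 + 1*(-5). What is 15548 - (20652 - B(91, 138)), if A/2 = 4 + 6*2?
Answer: -25519/5 ≈ -5103.8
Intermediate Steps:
A = 32 (A = 2*(4 + 6*2) = 2*(4 + 12) = 2*16 = 32)
n(H, k) = -15 (n(H, k) = -9 + (-1 + 1*(-5)) = -9 + (-1 - 5) = -9 - 6 = -15)
m(g, j) = -15
B(M, z) = ⅕ (B(M, z) = 1/(-15 + 20) = 1/5 = ⅕)
15548 - (20652 - B(91, 138)) = 15548 - (20652 - 1*⅕) = 15548 - (20652 - ⅕) = 15548 - 1*103259/5 = 15548 - 103259/5 = -25519/5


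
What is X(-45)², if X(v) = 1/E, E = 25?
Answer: 1/625 ≈ 0.0016000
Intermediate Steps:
X(v) = 1/25
X(-45)² = (1/25)² = 1/625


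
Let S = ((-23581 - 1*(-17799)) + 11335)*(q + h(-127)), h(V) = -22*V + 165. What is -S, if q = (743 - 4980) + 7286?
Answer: -33362424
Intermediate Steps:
h(V) = 165 - 22*V
q = 3049 (q = -4237 + 7286 = 3049)
S = 33362424 (S = ((-23581 - 1*(-17799)) + 11335)*(3049 + (165 - 22*(-127))) = ((-23581 + 17799) + 11335)*(3049 + (165 + 2794)) = (-5782 + 11335)*(3049 + 2959) = 5553*6008 = 33362424)
-S = -1*33362424 = -33362424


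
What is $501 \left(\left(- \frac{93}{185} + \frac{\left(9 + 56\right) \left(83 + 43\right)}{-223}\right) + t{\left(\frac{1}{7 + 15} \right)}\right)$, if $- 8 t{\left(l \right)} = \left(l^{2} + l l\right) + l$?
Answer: $- \frac{372490514541}{19967420} \approx -18655.0$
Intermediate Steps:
$t{\left(l \right)} = - \frac{l^{2}}{4} - \frac{l}{8}$ ($t{\left(l \right)} = - \frac{\left(l^{2} + l l\right) + l}{8} = - \frac{\left(l^{2} + l^{2}\right) + l}{8} = - \frac{2 l^{2} + l}{8} = - \frac{l + 2 l^{2}}{8} = - \frac{l^{2}}{4} - \frac{l}{8}$)
$501 \left(\left(- \frac{93}{185} + \frac{\left(9 + 56\right) \left(83 + 43\right)}{-223}\right) + t{\left(\frac{1}{7 + 15} \right)}\right) = 501 \left(\left(- \frac{93}{185} + \frac{\left(9 + 56\right) \left(83 + 43\right)}{-223}\right) - \frac{1 + \frac{2}{7 + 15}}{8 \left(7 + 15\right)}\right) = 501 \left(\left(\left(-93\right) \frac{1}{185} + 65 \cdot 126 \left(- \frac{1}{223}\right)\right) - \frac{1 + \frac{2}{22}}{8 \cdot 22}\right) = 501 \left(\left(- \frac{93}{185} + 8190 \left(- \frac{1}{223}\right)\right) - \frac{1 + 2 \cdot \frac{1}{22}}{176}\right) = 501 \left(\left(- \frac{93}{185} - \frac{8190}{223}\right) - \frac{1 + \frac{1}{11}}{176}\right) = 501 \left(- \frac{1535889}{41255} - \frac{1}{176} \cdot \frac{12}{11}\right) = 501 \left(- \frac{1535889}{41255} - \frac{3}{484}\right) = 501 \left(- \frac{743494041}{19967420}\right) = - \frac{372490514541}{19967420}$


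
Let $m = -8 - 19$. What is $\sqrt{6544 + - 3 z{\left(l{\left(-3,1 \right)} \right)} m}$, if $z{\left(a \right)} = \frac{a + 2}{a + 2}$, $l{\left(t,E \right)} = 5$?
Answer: $5 \sqrt{265} \approx 81.394$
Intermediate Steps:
$m = -27$ ($m = -8 - 19 = -27$)
$z{\left(a \right)} = 1$ ($z{\left(a \right)} = \frac{2 + a}{2 + a} = 1$)
$\sqrt{6544 + - 3 z{\left(l{\left(-3,1 \right)} \right)} m} = \sqrt{6544 + \left(-3\right) 1 \left(-27\right)} = \sqrt{6544 - -81} = \sqrt{6544 + 81} = \sqrt{6625} = 5 \sqrt{265}$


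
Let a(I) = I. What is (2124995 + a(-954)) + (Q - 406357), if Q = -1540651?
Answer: 177033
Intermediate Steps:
(2124995 + a(-954)) + (Q - 406357) = (2124995 - 954) + (-1540651 - 406357) = 2124041 - 1947008 = 177033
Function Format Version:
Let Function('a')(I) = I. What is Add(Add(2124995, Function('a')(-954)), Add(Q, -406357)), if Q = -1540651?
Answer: 177033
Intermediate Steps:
Add(Add(2124995, Function('a')(-954)), Add(Q, -406357)) = Add(Add(2124995, -954), Add(-1540651, -406357)) = Add(2124041, -1947008) = 177033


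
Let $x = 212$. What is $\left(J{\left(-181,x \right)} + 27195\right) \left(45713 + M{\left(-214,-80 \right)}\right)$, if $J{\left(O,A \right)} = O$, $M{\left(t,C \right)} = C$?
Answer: $1232729862$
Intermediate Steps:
$\left(J{\left(-181,x \right)} + 27195\right) \left(45713 + M{\left(-214,-80 \right)}\right) = \left(-181 + 27195\right) \left(45713 - 80\right) = 27014 \cdot 45633 = 1232729862$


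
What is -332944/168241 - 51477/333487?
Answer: -119693037685/56106186367 ≈ -2.1333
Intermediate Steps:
-332944/168241 - 51477/333487 = -119693037685/56106186367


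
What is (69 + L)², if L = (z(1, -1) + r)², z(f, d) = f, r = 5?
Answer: 11025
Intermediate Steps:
L = 36 (L = (1 + 5)² = 6² = 36)
(69 + L)² = (69 + 36)² = 105² = 11025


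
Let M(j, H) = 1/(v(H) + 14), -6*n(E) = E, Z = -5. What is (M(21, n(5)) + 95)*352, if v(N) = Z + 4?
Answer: 435072/13 ≈ 33467.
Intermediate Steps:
v(N) = -1 (v(N) = -5 + 4 = -1)
n(E) = -E/6
M(j, H) = 1/13 (M(j, H) = 1/(-1 + 14) = 1/13)
(M(21, n(5)) + 95)*352 = (1/13 + 95)*352 = (1236/13)*352 = 435072/13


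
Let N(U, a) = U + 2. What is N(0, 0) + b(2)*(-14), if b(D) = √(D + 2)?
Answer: -26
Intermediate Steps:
N(U, a) = 2 + U
b(D) = √(2 + D)
N(0, 0) + b(2)*(-14) = (2 + 0) + √(2 + 2)*(-14) = 2 + √4*(-14) = 2 + 2*(-14) = 2 - 28 = -26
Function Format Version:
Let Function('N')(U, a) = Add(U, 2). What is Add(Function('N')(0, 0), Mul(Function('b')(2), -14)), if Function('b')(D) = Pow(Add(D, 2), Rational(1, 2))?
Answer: -26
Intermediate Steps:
Function('N')(U, a) = Add(2, U)
Function('b')(D) = Pow(Add(2, D), Rational(1, 2))
Add(Function('N')(0, 0), Mul(Function('b')(2), -14)) = Add(Add(2, 0), Mul(Pow(Add(2, 2), Rational(1, 2)), -14)) = Add(2, Mul(Pow(4, Rational(1, 2)), -14)) = Add(2, Mul(2, -14)) = Add(2, -28) = -26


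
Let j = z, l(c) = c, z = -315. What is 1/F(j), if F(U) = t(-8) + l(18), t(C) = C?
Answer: ⅒ ≈ 0.10000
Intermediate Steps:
j = -315
F(U) = 10 (F(U) = -8 + 18 = 10)
1/F(j) = 1/10 = ⅒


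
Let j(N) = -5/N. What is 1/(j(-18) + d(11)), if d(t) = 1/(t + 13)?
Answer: 72/23 ≈ 3.1304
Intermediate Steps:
d(t) = 1/(13 + t)
1/(j(-18) + d(11)) = 1/(-5/(-18) + 1/(13 + 11)) = 1/(-5*(-1/18) + 1/24) = 1/(5/18 + 1/24) = 1/(23/72) = 72/23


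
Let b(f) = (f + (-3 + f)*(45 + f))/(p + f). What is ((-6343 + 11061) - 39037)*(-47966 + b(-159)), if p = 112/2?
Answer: 170181297433/103 ≈ 1.6522e+9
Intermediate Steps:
p = 56 (p = 112*(½) = 56)
b(f) = (f + (-3 + f)*(45 + f))/(56 + f)
((-6343 + 11061) - 39037)*(-47966 + b(-159)) = ((-6343 + 11061) - 39037)*(-47966 + (-135 + (-159)² + 43*(-159))/(56 - 159)) = (4718 - 39037)*(-47966 + (-135 + 25281 - 6837)/(-103)) = -34319*(-47966 - 1/103*18309) = -34319*(-47966 - 18309/103) = -34319*(-4958807/103) = 170181297433/103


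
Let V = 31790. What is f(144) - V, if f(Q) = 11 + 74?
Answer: -31705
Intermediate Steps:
f(Q) = 85
f(144) - V = 85 - 1*31790 = 85 - 31790 = -31705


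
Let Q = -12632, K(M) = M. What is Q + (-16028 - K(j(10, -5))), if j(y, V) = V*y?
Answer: -28610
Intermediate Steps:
Q + (-16028 - K(j(10, -5))) = -12632 + (-16028 - (-5)*10) = -12632 + (-16028 - 1*(-50)) = -12632 + (-16028 + 50) = -12632 - 15978 = -28610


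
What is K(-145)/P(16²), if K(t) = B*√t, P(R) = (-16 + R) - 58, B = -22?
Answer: -11*I*√145/91 ≈ -1.4556*I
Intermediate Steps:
P(R) = -74 + R
K(t) = -22*√t
K(-145)/P(16²) = (-22*I*√145)/(-74 + 16²) = (-22*I*√145)/(-74 + 256) = -22*I*√145/182 = -22*I*√145*(1/182) = -11*I*√145/91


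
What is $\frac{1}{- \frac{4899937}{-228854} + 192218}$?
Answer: $\frac{228854}{43994758109} \approx 5.2018 \cdot 10^{-6}$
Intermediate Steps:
$\frac{1}{- \frac{4899937}{-228854} + 192218} = \frac{1}{\left(-4899937\right) \left(- \frac{1}{228854}\right) + 192218} = \frac{1}{\frac{4899937}{228854} + 192218} = \frac{1}{\frac{43994758109}{228854}} = \frac{228854}{43994758109}$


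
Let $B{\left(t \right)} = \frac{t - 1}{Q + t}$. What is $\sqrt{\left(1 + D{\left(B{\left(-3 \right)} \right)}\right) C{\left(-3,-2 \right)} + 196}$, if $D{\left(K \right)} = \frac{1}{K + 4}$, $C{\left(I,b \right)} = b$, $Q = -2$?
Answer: $\frac{\sqrt{6969}}{6} \approx 13.913$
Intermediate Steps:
$B{\left(t \right)} = \frac{-1 + t}{-2 + t}$ ($B{\left(t \right)} = \frac{t - 1}{-2 + t} = \frac{-1 + t}{-2 + t}$)
$D{\left(K \right)} = \frac{1}{4 + K}$
$\sqrt{\left(1 + D{\left(B{\left(-3 \right)} \right)}\right) C{\left(-3,-2 \right)} + 196} = \sqrt{\left(1 + \frac{1}{4 + \frac{-1 - 3}{-2 - 3}}\right) \left(-2\right) + 196} = \sqrt{\left(1 + \frac{1}{4 + \frac{1}{-5} \left(-4\right)}\right) \left(-2\right) + 196} = \sqrt{\left(1 + \frac{1}{4 - - \frac{4}{5}}\right) \left(-2\right) + 196} = \sqrt{\left(1 + \frac{1}{4 + \frac{4}{5}}\right) \left(-2\right) + 196} = \sqrt{\left(1 + \frac{1}{\frac{24}{5}}\right) \left(-2\right) + 196} = \sqrt{\left(1 + \frac{5}{24}\right) \left(-2\right) + 196} = \sqrt{\frac{29}{24} \left(-2\right) + 196} = \sqrt{- \frac{29}{12} + 196} = \sqrt{\frac{2323}{12}} = \frac{\sqrt{6969}}{6}$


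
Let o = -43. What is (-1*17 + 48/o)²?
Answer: 606841/1849 ≈ 328.20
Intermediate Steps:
(-1*17 + 48/o)² = (-1*17 + 48/(-43))² = (-17 + 48*(-1/43))² = (-17 - 48/43)² = (-779/43)² = 606841/1849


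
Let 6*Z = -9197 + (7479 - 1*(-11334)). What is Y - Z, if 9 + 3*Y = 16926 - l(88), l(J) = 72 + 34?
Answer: 4001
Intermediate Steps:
l(J) = 106
Y = 16811/3 (Y = -3 + (16926 - 1*106)/3 = -3 + (16926 - 106)/3 = -3 + (⅓)*16820 = -3 + 16820/3 = 16811/3 ≈ 5603.7)
Z = 4808/3 (Z = (-9197 + (7479 - 1*(-11334)))/6 = (-9197 + (7479 + 11334))/6 = (-9197 + 18813)/6 = (⅙)*9616 = 4808/3 ≈ 1602.7)
Y - Z = 16811/3 - 1*4808/3 = 16811/3 - 4808/3 = 4001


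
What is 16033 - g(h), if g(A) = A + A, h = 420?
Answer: 15193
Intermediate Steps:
g(A) = 2*A
16033 - g(h) = 16033 - 2*420 = 16033 - 1*840 = 16033 - 840 = 15193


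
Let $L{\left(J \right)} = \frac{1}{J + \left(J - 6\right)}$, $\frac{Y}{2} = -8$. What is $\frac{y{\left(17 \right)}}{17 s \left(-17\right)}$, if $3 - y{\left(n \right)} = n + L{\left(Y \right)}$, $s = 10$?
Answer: $\frac{531}{109820} \approx 0.0048352$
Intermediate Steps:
$Y = -16$ ($Y = 2 \left(-8\right) = -16$)
$L{\left(J \right)} = \frac{1}{-6 + 2 J}$ ($L{\left(J \right)} = \frac{1}{J + \left(-6 + J\right)} = \frac{1}{-6 + 2 J}$)
$y{\left(n \right)} = \frac{115}{38} - n$ ($y{\left(n \right)} = 3 - \left(n + \frac{1}{2 \left(-3 - 16\right)}\right) = 3 - \left(n + \frac{1}{2 \left(-19\right)}\right) = 3 - \left(n + \frac{1}{2} \left(- \frac{1}{19}\right)\right) = 3 - \left(n - \frac{1}{38}\right) = 3 - \left(- \frac{1}{38} + n\right) = \frac{115}{38} - n$)
$\frac{y{\left(17 \right)}}{17 s \left(-17\right)} = \frac{\frac{115}{38} - 17}{17 \cdot 10 \left(-17\right)} = \frac{\frac{115}{38} - 17}{170 \left(-17\right)} = - \frac{531}{38 \left(-2890\right)} = \left(- \frac{531}{38}\right) \left(- \frac{1}{2890}\right) = \frac{531}{109820}$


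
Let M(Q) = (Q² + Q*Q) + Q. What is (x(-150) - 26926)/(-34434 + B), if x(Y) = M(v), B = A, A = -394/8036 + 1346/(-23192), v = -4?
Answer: 208875199624/267396497413 ≈ 0.78114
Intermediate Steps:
A = -2494263/23296364 (A = -394*1/8036 + 1346*(-1/23192) = -197/4018 - 673/11596 = -2494263/23296364 ≈ -0.10707)
B = -2494263/23296364 ≈ -0.10707
M(Q) = Q + 2*Q² (M(Q) = (Q² + Q²) + Q = 2*Q² + Q = Q + 2*Q²)
x(Y) = 28 (x(Y) = -4*(1 + 2*(-4)) = -4*(1 - 8) = -4*(-7) = 28)
(x(-150) - 26926)/(-34434 + B) = (28 - 26926)/(-34434 - 2494263/23296364) = -26898/(-802189492239/23296364) = -26898*(-23296364/802189492239) = 208875199624/267396497413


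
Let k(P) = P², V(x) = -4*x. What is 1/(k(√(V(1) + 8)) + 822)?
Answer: 1/826 ≈ 0.0012107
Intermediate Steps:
1/(k(√(V(1) + 8)) + 822) = 1/((√(-4*1 + 8))² + 822) = 1/((√(-4 + 8))² + 822) = 1/((√4)² + 822) = 1/(2² + 822) = 1/(4 + 822) = 1/826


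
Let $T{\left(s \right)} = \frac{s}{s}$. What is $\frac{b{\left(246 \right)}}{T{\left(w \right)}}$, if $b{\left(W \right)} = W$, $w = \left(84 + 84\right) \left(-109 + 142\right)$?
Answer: $246$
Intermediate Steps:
$w = 5544$ ($w = 168 \cdot 33 = 5544$)
$T{\left(s \right)} = 1$
$\frac{b{\left(246 \right)}}{T{\left(w \right)}} = \frac{246}{1} = 246 \cdot 1 = 246$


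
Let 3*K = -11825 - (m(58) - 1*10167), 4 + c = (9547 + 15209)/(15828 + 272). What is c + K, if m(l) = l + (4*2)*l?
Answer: -8804233/12075 ≈ -729.13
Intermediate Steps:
m(l) = 9*l (m(l) = l + 8*l = 9*l)
c = -9911/4025 (c = -4 + (9547 + 15209)/(15828 + 272) = -4 + 24756/16100 = -4 + 24756*(1/16100) = -4 + 6189/4025 = -9911/4025 ≈ -2.4624)
K = -2180/3 (K = (-11825 - (9*58 - 1*10167))/3 = (-11825 - (522 - 10167))/3 = (-11825 - 1*(-9645))/3 = (-11825 + 9645)/3 = (1/3)*(-2180) = -2180/3 ≈ -726.67)
c + K = -9911/4025 - 2180/3 = -8804233/12075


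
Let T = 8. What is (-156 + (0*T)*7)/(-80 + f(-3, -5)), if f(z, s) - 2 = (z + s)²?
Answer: 78/7 ≈ 11.143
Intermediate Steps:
f(z, s) = 2 + (s + z)² (f(z, s) = 2 + (z + s)² = 2 + (s + z)²)
(-156 + (0*T)*7)/(-80 + f(-3, -5)) = (-156 + (0*8)*7)/(-80 + (2 + (-5 - 3)²)) = (-156 + 0*7)/(-80 + (2 + (-8)²)) = (-156 + 0)/(-80 + (2 + 64)) = -156/(-80 + 66) = -156/(-14) = -156*(-1/14) = 78/7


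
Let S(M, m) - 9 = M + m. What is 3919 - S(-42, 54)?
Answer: 3898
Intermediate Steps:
S(M, m) = 9 + M + m (S(M, m) = 9 + (M + m) = 9 + M + m)
3919 - S(-42, 54) = 3919 - (9 - 42 + 54) = 3919 - 1*21 = 3919 - 21 = 3898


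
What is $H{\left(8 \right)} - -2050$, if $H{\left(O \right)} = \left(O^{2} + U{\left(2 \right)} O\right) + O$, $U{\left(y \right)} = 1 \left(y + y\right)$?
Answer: $2154$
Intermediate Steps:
$U{\left(y \right)} = 2 y$ ($U{\left(y \right)} = 1 \cdot 2 y = 2 y$)
$H{\left(O \right)} = O^{2} + 5 O$ ($H{\left(O \right)} = \left(O^{2} + 2 \cdot 2 O\right) + O = \left(O^{2} + 4 O\right) + O = O^{2} + 5 O$)
$H{\left(8 \right)} - -2050 = 8 \left(5 + 8\right) - -2050 = 8 \cdot 13 + 2050 = 104 + 2050 = 2154$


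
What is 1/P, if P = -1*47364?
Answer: -1/47364 ≈ -2.1113e-5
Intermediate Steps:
P = -47364
1/P = 1/(-47364) = -1/47364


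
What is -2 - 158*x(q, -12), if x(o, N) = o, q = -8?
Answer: 1262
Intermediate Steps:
-2 - 158*x(q, -12) = -2 - 158*(-8) = -2 + 1264 = 1262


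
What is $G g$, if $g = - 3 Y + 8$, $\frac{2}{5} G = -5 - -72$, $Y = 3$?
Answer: $- \frac{335}{2} \approx -167.5$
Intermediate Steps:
$G = \frac{335}{2}$ ($G = \frac{5 \left(-5 - -72\right)}{2} = \frac{5 \left(-5 + 72\right)}{2} = \frac{5}{2} \cdot 67 = \frac{335}{2} \approx 167.5$)
$g = -1$ ($g = \left(-3\right) 3 + 8 = -9 + 8 = -1$)
$G g = \frac{335}{2} \left(-1\right) = - \frac{335}{2}$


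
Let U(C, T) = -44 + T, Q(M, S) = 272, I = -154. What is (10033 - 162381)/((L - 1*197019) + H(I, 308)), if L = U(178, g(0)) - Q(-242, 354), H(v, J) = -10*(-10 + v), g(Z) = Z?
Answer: 152348/195695 ≈ 0.77850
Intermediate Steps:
H(v, J) = 100 - 10*v
L = -316 (L = (-44 + 0) - 1*272 = -44 - 272 = -316)
(10033 - 162381)/((L - 1*197019) + H(I, 308)) = (10033 - 162381)/((-316 - 1*197019) + (100 - 10*(-154))) = -152348/((-316 - 197019) + (100 + 1540)) = -152348/(-197335 + 1640) = -152348/(-195695) = -152348*(-1/195695) = 152348/195695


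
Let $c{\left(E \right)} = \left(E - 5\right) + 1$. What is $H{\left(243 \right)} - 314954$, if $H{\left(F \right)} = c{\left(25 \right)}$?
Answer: $-314933$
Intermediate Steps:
$c{\left(E \right)} = -4 + E$ ($c{\left(E \right)} = \left(-5 + E\right) + 1 = -4 + E$)
$H{\left(F \right)} = 21$ ($H{\left(F \right)} = -4 + 25 = 21$)
$H{\left(243 \right)} - 314954 = 21 - 314954 = -314933$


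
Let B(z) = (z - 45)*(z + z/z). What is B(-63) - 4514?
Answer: 2182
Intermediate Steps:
B(z) = (1 + z)*(-45 + z) (B(z) = (-45 + z)*(z + 1) = (-45 + z)*(1 + z) = (1 + z)*(-45 + z))
B(-63) - 4514 = (-45 + (-63)² - 44*(-63)) - 4514 = (-45 + 3969 + 2772) - 4514 = 6696 - 4514 = 2182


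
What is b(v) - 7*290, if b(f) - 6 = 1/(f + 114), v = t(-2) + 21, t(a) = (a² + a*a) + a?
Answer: -285383/141 ≈ -2024.0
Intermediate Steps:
t(a) = a + 2*a² (t(a) = (a² + a²) + a = 2*a² + a = a + 2*a²)
v = 27 (v = -2*(1 + 2*(-2)) + 21 = -2*(1 - 4) + 21 = -2*(-3) + 21 = 6 + 21 = 27)
b(f) = 6 + 1/(114 + f) (b(f) = 6 + 1/(f + 114) = 6 + 1/(114 + f))
b(v) - 7*290 = (685 + 6*27)/(114 + 27) - 7*290 = (685 + 162)/141 - 2030 = (1/141)*847 - 2030 = 847/141 - 2030 = -285383/141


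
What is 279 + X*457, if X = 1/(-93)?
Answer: 25490/93 ≈ 274.09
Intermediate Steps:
X = -1/93 ≈ -0.010753
279 + X*457 = 279 - 1/93*457 = 279 - 457/93 = 25490/93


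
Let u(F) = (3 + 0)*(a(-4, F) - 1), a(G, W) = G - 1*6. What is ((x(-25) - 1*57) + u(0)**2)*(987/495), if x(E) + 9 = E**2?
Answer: 542192/165 ≈ 3286.0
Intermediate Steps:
x(E) = -9 + E**2
a(G, W) = -6 + G (a(G, W) = G - 6 = -6 + G)
u(F) = -33 (u(F) = (3 + 0)*((-6 - 4) - 1) = 3*(-10 - 1) = 3*(-11) = -33)
((x(-25) - 1*57) + u(0)**2)*(987/495) = (((-9 + (-25)**2) - 1*57) + (-33)**2)*(987/495) = (((-9 + 625) - 57) + 1089)*(987*(1/495)) = ((616 - 57) + 1089)*(329/165) = (559 + 1089)*(329/165) = 1648*(329/165) = 542192/165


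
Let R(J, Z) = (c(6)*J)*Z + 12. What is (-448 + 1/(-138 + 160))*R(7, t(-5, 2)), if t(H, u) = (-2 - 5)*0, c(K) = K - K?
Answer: -59130/11 ≈ -5375.5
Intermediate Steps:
c(K) = 0
t(H, u) = 0 (t(H, u) = -7*0 = 0)
R(J, Z) = 12 (R(J, Z) = (0*J)*Z + 12 = 0*Z + 12 = 0 + 12 = 12)
(-448 + 1/(-138 + 160))*R(7, t(-5, 2)) = (-448 + 1/(-138 + 160))*12 = (-448 + 1/22)*12 = -9855/22*12 = -59130/11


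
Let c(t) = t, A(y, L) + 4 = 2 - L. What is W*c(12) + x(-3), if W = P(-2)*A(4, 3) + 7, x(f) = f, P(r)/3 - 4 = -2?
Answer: -279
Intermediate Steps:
P(r) = 6 (P(r) = 12 + 3*(-2) = 12 - 6 = 6)
A(y, L) = -2 - L (A(y, L) = -4 + (2 - L) = -2 - L)
W = -23 (W = 6*(-2 - 1*3) + 7 = 6*(-2 - 3) + 7 = 6*(-5) + 7 = -30 + 7 = -23)
W*c(12) + x(-3) = -23*12 - 3 = -276 - 3 = -279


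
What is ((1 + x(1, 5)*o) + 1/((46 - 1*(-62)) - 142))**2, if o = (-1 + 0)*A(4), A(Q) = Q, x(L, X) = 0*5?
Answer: 1089/1156 ≈ 0.94204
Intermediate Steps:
x(L, X) = 0
o = -4 (o = (-1 + 0)*4 = -1*4 = -4)
((1 + x(1, 5)*o) + 1/((46 - 1*(-62)) - 142))**2 = ((1 + 0*(-4)) + 1/((46 - 1*(-62)) - 142))**2 = ((1 + 0) + 1/((46 + 62) - 142))**2 = (1 + 1/(108 - 142))**2 = (1 + 1/(-34))**2 = (1 - 1/34)**2 = (33/34)**2 = 1089/1156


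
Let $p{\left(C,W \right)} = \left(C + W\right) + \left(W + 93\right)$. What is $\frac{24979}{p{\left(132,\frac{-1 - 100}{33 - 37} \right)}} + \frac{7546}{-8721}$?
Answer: $\frac{22711888}{252909} \approx 89.803$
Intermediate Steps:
$p{\left(C,W \right)} = 93 + C + 2 W$ ($p{\left(C,W \right)} = \left(C + W\right) + \left(93 + W\right) = 93 + C + 2 W$)
$\frac{24979}{p{\left(132,\frac{-1 - 100}{33 - 37} \right)}} + \frac{7546}{-8721} = \frac{24979}{93 + 132 + 2 \frac{-1 - 100}{33 - 37}} + \frac{7546}{-8721} = \frac{24979}{93 + 132 + 2 \left(- \frac{101}{-4}\right)} + 7546 \left(- \frac{1}{8721}\right) = \frac{24979}{93 + 132 + 2 \left(\left(-101\right) \left(- \frac{1}{4}\right)\right)} - \frac{7546}{8721} = \frac{24979}{93 + 132 + 2 \cdot \frac{101}{4}} - \frac{7546}{8721} = \frac{24979}{93 + 132 + \frac{101}{2}} - \frac{7546}{8721} = \frac{24979}{\frac{551}{2}} - \frac{7546}{8721} = 24979 \cdot \frac{2}{551} - \frac{7546}{8721} = \frac{49958}{551} - \frac{7546}{8721} = \frac{22711888}{252909}$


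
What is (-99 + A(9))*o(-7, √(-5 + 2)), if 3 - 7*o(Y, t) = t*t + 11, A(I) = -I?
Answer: 540/7 ≈ 77.143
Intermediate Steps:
o(Y, t) = -8/7 - t²/7 (o(Y, t) = 3/7 - (t*t + 11)/7 = 3/7 - (t² + 11)/7 = 3/7 - (11 + t²)/7 = 3/7 + (-11/7 - t²/7) = -8/7 - t²/7)
(-99 + A(9))*o(-7, √(-5 + 2)) = (-99 - 1*9)*(-8/7 - (√(-5 + 2))²/7) = (-99 - 9)*(-8/7 - (√(-3))²/7) = -108*(-8/7 - (I*√3)²/7) = -108*(-8/7 - ⅐*(-3)) = -108*(-8/7 + 3/7) = -108*(-5/7) = 540/7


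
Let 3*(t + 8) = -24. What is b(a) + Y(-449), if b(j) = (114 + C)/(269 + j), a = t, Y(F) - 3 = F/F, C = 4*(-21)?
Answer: 1042/253 ≈ 4.1186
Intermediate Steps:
C = -84
t = -16 (t = -8 + (⅓)*(-24) = -8 - 8 = -16)
Y(F) = 4 (Y(F) = 3 + F/F = 3 + 1 = 4)
a = -16
b(j) = 30/(269 + j) (b(j) = (114 - 84)/(269 + j) = 30/(269 + j))
b(a) + Y(-449) = 30/(269 - 16) + 4 = 30/253 + 4 = 1042/253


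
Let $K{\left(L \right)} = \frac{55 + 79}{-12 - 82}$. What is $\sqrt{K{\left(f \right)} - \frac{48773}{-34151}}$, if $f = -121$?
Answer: $\frac{7 \sqrt{138038342}}{1605097} \approx 0.051239$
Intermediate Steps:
$K{\left(L \right)} = - \frac{67}{47}$ ($K{\left(L \right)} = \frac{134}{-94} = 134 \left(- \frac{1}{94}\right) = - \frac{67}{47}$)
$\sqrt{K{\left(f \right)} - \frac{48773}{-34151}} = \sqrt{- \frac{67}{47} - \frac{48773}{-34151}} = \sqrt{- \frac{67}{47} - - \frac{48773}{34151}} = \sqrt{- \frac{67}{47} + \frac{48773}{34151}} = \sqrt{\frac{4214}{1605097}} = \frac{7 \sqrt{138038342}}{1605097}$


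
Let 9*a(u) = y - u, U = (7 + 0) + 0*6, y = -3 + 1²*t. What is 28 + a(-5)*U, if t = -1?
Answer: 259/9 ≈ 28.778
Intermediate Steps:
y = -4 (y = -3 + 1²*(-1) = -3 + 1*(-1) = -3 - 1 = -4)
U = 7 (U = 7 + 0 = 7)
a(u) = -4/9 - u/9 (a(u) = (-4 - u)/9 = -4/9 - u/9)
28 + a(-5)*U = 28 + (-4/9 - ⅑*(-5))*7 = 28 + (-4/9 + 5/9)*7 = 28 + (⅑)*7 = 28 + 7/9 = 259/9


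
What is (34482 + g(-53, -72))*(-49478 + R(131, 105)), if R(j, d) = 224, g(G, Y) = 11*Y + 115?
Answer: -1665031470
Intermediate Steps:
g(G, Y) = 115 + 11*Y
(34482 + g(-53, -72))*(-49478 + R(131, 105)) = (34482 + (115 + 11*(-72)))*(-49478 + 224) = (34482 + (115 - 792))*(-49254) = (34482 - 677)*(-49254) = 33805*(-49254) = -1665031470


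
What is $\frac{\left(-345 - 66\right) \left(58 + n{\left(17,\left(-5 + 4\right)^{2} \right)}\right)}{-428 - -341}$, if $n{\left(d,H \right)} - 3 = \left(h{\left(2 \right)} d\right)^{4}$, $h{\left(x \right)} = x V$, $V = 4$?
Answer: $\frac{46867984549}{29} \approx 1.6161 \cdot 10^{9}$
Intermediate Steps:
$h{\left(x \right)} = 4 x$ ($h{\left(x \right)} = x 4 = 4 x$)
$n{\left(d,H \right)} = 3 + 4096 d^{4}$ ($n{\left(d,H \right)} = 3 + \left(4 \cdot 2 d\right)^{4} = 3 + \left(8 d\right)^{4} = 3 + 4096 d^{4}$)
$\frac{\left(-345 - 66\right) \left(58 + n{\left(17,\left(-5 + 4\right)^{2} \right)}\right)}{-428 - -341} = \frac{\left(-345 - 66\right) \left(58 + \left(3 + 4096 \cdot 17^{4}\right)\right)}{-428 - -341} = \frac{\left(-411\right) \left(58 + \left(3 + 4096 \cdot 83521\right)\right)}{-428 + 341} = \frac{\left(-411\right) \left(58 + \left(3 + 342102016\right)\right)}{-87} = - 411 \left(58 + 342102019\right) \left(- \frac{1}{87}\right) = \left(-411\right) 342102077 \left(- \frac{1}{87}\right) = \left(-140603953647\right) \left(- \frac{1}{87}\right) = \frac{46867984549}{29}$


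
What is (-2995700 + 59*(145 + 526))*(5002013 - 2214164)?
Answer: -8241191095239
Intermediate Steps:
(-2995700 + 59*(145 + 526))*(5002013 - 2214164) = (-2995700 + 59*671)*2787849 = (-2995700 + 39589)*2787849 = -2956111*2787849 = -8241191095239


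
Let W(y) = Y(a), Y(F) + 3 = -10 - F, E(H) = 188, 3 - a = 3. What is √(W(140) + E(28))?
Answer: 5*√7 ≈ 13.229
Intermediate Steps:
a = 0 (a = 3 - 1*3 = 3 - 3 = 0)
Y(F) = -13 - F (Y(F) = -3 + (-10 - F) = -13 - F)
W(y) = -13 (W(y) = -13 - 1*0 = -13 + 0 = -13)
√(W(140) + E(28)) = √(-13 + 188) = √175 = 5*√7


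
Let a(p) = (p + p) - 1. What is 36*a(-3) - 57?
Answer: -309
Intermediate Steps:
a(p) = -1 + 2*p (a(p) = 2*p - 1 = -1 + 2*p)
36*a(-3) - 57 = 36*(-1 + 2*(-3)) - 57 = 36*(-1 - 6) - 57 = 36*(-7) - 57 = -252 - 57 = -309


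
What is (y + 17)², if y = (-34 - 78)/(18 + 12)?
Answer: 39601/225 ≈ 176.00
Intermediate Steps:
y = -56/15 (y = -112/30 = -112*1/30 = -56/15 ≈ -3.7333)
(y + 17)² = (-56/15 + 17)² = (199/15)² = 39601/225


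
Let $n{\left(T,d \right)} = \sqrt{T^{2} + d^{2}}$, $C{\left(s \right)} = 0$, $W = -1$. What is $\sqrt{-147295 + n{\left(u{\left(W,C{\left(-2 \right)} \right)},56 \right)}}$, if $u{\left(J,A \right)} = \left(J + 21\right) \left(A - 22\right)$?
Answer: $\sqrt{-147295 + 8 \sqrt{3074}} \approx 383.21 i$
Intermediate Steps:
$u{\left(J,A \right)} = \left(-22 + A\right) \left(21 + J\right)$ ($u{\left(J,A \right)} = \left(21 + J\right) \left(-22 + A\right) = \left(-22 + A\right) \left(21 + J\right)$)
$\sqrt{-147295 + n{\left(u{\left(W,C{\left(-2 \right)} \right)},56 \right)}} = \sqrt{-147295 + \sqrt{\left(-462 - -22 + 21 \cdot 0 + 0 \left(-1\right)\right)^{2} + 56^{2}}} = \sqrt{-147295 + \sqrt{\left(-462 + 22 + 0 + 0\right)^{2} + 3136}} = \sqrt{-147295 + \sqrt{\left(-440\right)^{2} + 3136}} = \sqrt{-147295 + \sqrt{193600 + 3136}} = \sqrt{-147295 + \sqrt{196736}} = \sqrt{-147295 + 8 \sqrt{3074}}$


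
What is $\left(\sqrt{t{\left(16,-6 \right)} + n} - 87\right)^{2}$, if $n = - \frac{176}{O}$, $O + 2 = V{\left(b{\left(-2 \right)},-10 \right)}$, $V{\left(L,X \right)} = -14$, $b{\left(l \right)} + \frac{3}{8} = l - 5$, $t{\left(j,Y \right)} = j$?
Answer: $7596 - 522 \sqrt{3} \approx 6691.9$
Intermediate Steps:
$b{\left(l \right)} = - \frac{43}{8} + l$ ($b{\left(l \right)} = - \frac{3}{8} + \left(l - 5\right) = - \frac{3}{8} + \left(-5 + l\right) = - \frac{43}{8} + l$)
$O = -16$ ($O = -2 - 14 = -16$)
$n = 11$ ($n = - \frac{176}{-16} = \left(-176\right) \left(- \frac{1}{16}\right) = 11$)
$\left(\sqrt{t{\left(16,-6 \right)} + n} - 87\right)^{2} = \left(\sqrt{16 + 11} - 87\right)^{2} = \left(\sqrt{27} - 87\right)^{2} = \left(3 \sqrt{3} - 87\right)^{2} = \left(-87 + 3 \sqrt{3}\right)^{2}$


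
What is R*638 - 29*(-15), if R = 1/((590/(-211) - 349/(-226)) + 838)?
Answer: 17387431313/39901167 ≈ 435.76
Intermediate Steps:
R = 47686/39901167 (R = 1/((590*(-1/211) - 349*(-1/226)) + 838) = 1/((-590/211 + 349/226) + 838) = 1/(-59701/47686 + 838) = 1/(39901167/47686) = 47686/39901167 ≈ 0.0011951)
R*638 - 29*(-15) = (47686/39901167)*638 - 29*(-15) = 30423668/39901167 + 435 = 17387431313/39901167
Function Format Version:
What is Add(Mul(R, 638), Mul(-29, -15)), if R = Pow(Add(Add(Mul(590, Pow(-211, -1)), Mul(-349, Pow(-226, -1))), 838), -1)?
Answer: Rational(17387431313, 39901167) ≈ 435.76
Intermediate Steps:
R = Rational(47686, 39901167) (R = Pow(Add(Add(Mul(590, Rational(-1, 211)), Mul(-349, Rational(-1, 226))), 838), -1) = Pow(Add(Add(Rational(-590, 211), Rational(349, 226)), 838), -1) = Pow(Add(Rational(-59701, 47686), 838), -1) = Pow(Rational(39901167, 47686), -1) = Rational(47686, 39901167) ≈ 0.0011951)
Add(Mul(R, 638), Mul(-29, -15)) = Add(Mul(Rational(47686, 39901167), 638), Mul(-29, -15)) = Add(Rational(30423668, 39901167), 435) = Rational(17387431313, 39901167)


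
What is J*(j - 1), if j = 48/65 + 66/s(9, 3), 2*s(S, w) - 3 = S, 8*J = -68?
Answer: -5933/65 ≈ -91.277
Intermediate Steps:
J = -17/2 (J = (⅛)*(-68) = -17/2 ≈ -8.5000)
s(S, w) = 3/2 + S/2
j = 763/65 (j = 48/65 + 66/(3/2 + (½)*9) = 48*(1/65) + 66/(3/2 + 9/2) = 48/65 + 66/6 = 48/65 + 66*(⅙) = 48/65 + 11 = 763/65 ≈ 11.738)
J*(j - 1) = -17*(763/65 - 1)/2 = -17/2*698/65 = -5933/65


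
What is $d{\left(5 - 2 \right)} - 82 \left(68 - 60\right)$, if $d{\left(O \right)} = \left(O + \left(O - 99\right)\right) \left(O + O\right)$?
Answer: $-1214$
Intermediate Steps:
$d{\left(O \right)} = 2 O \left(-99 + 2 O\right)$ ($d{\left(O \right)} = \left(O + \left(-99 + O\right)\right) 2 O = \left(-99 + 2 O\right) 2 O = 2 O \left(-99 + 2 O\right)$)
$d{\left(5 - 2 \right)} - 82 \left(68 - 60\right) = 2 \left(5 - 2\right) \left(-99 + 2 \left(5 - 2\right)\right) - 82 \left(68 - 60\right) = 2 \left(5 - 2\right) \left(-99 + 2 \left(5 - 2\right)\right) - 656 = 2 \cdot 3 \left(-99 + 2 \cdot 3\right) - 656 = 2 \cdot 3 \left(-99 + 6\right) - 656 = 2 \cdot 3 \left(-93\right) - 656 = -558 - 656 = -1214$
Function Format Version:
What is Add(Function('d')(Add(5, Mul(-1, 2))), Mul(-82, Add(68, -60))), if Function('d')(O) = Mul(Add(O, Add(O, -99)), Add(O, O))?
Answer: -1214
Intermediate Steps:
Function('d')(O) = Mul(2, O, Add(-99, Mul(2, O))) (Function('d')(O) = Mul(Add(O, Add(-99, O)), Mul(2, O)) = Mul(Add(-99, Mul(2, O)), Mul(2, O)) = Mul(2, O, Add(-99, Mul(2, O))))
Add(Function('d')(Add(5, Mul(-1, 2))), Mul(-82, Add(68, -60))) = Add(Mul(2, Add(5, Mul(-1, 2)), Add(-99, Mul(2, Add(5, Mul(-1, 2))))), Mul(-82, Add(68, -60))) = Add(Mul(2, Add(5, -2), Add(-99, Mul(2, Add(5, -2)))), Mul(-82, 8)) = Add(Mul(2, 3, Add(-99, Mul(2, 3))), -656) = Add(Mul(2, 3, Add(-99, 6)), -656) = Add(Mul(2, 3, -93), -656) = Add(-558, -656) = -1214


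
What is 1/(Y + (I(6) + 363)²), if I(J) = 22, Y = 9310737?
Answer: 1/9458962 ≈ 1.0572e-7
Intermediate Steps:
1/(Y + (I(6) + 363)²) = 1/(9310737 + (22 + 363)²) = 1/(9310737 + 385²) = 1/(9310737 + 148225) = 1/9458962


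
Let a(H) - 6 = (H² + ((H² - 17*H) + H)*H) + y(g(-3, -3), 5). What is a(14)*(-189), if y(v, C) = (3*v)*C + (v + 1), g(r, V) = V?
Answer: 44793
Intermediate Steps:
y(v, C) = 1 + v + 3*C*v (y(v, C) = 3*C*v + (1 + v) = 1 + v + 3*C*v)
a(H) = -41 + H² + H*(H² - 16*H) (a(H) = 6 + ((H² + ((H² - 17*H) + H)*H) + (1 - 3 + 3*5*(-3))) = 6 + ((H² + (H² - 16*H)*H) + (1 - 3 - 45)) = 6 + ((H² + H*(H² - 16*H)) - 47) = 6 + (-47 + H² + H*(H² - 16*H)) = -41 + H² + H*(H² - 16*H))
a(14)*(-189) = (-41 + 14³ - 15*14²)*(-189) = (-41 + 2744 - 15*196)*(-189) = (-41 + 2744 - 2940)*(-189) = -237*(-189) = 44793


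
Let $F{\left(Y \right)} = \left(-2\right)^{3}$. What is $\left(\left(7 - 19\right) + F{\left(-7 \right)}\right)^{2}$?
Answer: $400$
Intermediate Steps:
$F{\left(Y \right)} = -8$
$\left(\left(7 - 19\right) + F{\left(-7 \right)}\right)^{2} = \left(\left(7 - 19\right) - 8\right)^{2} = \left(-12 - 8\right)^{2} = \left(-20\right)^{2} = 400$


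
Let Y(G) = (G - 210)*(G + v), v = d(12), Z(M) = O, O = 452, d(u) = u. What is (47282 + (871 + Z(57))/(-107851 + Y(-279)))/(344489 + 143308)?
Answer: 1073870107/11078845464 ≈ 0.096930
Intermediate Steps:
Z(M) = 452
v = 12
Y(G) = (-210 + G)*(12 + G) (Y(G) = (G - 210)*(G + 12) = (-210 + G)*(12 + G))
(47282 + (871 + Z(57))/(-107851 + Y(-279)))/(344489 + 143308) = (47282 + (871 + 452)/(-107851 + (-2520 + (-279)² - 198*(-279))))/(344489 + 143308) = (47282 + 1323/(-107851 + (-2520 + 77841 + 55242)))/487797 = (47282 + 1323/(-107851 + 130563))*(1/487797) = (47282 + 1323/22712)*(1/487797) = (1073870107/22712)*(1/487797) = 1073870107/11078845464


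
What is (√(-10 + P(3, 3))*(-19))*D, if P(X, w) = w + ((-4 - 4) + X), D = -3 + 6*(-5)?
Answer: 1254*I*√3 ≈ 2172.0*I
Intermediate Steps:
D = -33 (D = -3 - 30 = -33)
P(X, w) = -8 + X + w (P(X, w) = w + (-8 + X) = -8 + X + w)
(√(-10 + P(3, 3))*(-19))*D = (√(-10 + (-8 + 3 + 3))*(-19))*(-33) = (√(-10 - 2)*(-19))*(-33) = (√(-12)*(-19))*(-33) = ((2*I*√3)*(-19))*(-33) = -38*I*√3*(-33) = 1254*I*√3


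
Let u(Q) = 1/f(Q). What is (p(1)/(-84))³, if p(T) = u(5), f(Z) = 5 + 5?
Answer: -1/592704000 ≈ -1.6872e-9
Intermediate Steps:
f(Z) = 10
u(Q) = ⅒ (u(Q) = 1/10 = ⅒)
p(T) = ⅒
(p(1)/(-84))³ = ((⅒)/(-84))³ = ((⅒)*(-1/84))³ = (-1/840)³ = -1/592704000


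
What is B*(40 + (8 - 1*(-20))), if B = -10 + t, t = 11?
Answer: 68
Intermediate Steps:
B = 1 (B = -10 + 11 = 1)
B*(40 + (8 - 1*(-20))) = 1*(40 + (8 - 1*(-20))) = 1*(40 + (8 + 20)) = 1*(40 + 28) = 1*68 = 68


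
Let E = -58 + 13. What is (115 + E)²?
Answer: 4900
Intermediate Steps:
E = -45
(115 + E)² = (115 - 45)² = 70² = 4900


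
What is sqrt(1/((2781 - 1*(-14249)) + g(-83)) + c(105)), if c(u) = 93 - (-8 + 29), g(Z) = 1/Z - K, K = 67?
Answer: sqrt(35680731771818)/703964 ≈ 8.4853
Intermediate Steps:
g(Z) = -67 + 1/Z (g(Z) = 1/Z - 1*67 = 1/Z - 67 = -67 + 1/Z)
c(u) = 72 (c(u) = 93 - 1*21 = 93 - 21 = 72)
sqrt(1/((2781 - 1*(-14249)) + g(-83)) + c(105)) = sqrt(1/((2781 - 1*(-14249)) + (-67 + 1/(-83))) + 72) = sqrt(1/((2781 + 14249) + (-67 - 1/83)) + 72) = sqrt(1/(17030 - 5562/83) + 72) = sqrt(1/(1407928/83) + 72) = sqrt(83/1407928 + 72) = sqrt(101370899/1407928) = sqrt(35680731771818)/703964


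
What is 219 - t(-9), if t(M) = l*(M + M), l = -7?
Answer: 93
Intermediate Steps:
t(M) = -14*M (t(M) = -7*(M + M) = -14*M)
219 - t(-9) = 219 - (-14)*(-9) = 219 - 1*126 = 219 - 126 = 93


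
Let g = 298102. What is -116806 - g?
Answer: -414908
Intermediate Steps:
-116806 - g = -116806 - 1*298102 = -116806 - 298102 = -414908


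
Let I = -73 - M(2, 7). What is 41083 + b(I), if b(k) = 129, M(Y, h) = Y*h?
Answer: 41212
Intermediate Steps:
I = -87 (I = -73 - 2*7 = -73 - 1*14 = -73 - 14 = -87)
41083 + b(I) = 41083 + 129 = 41212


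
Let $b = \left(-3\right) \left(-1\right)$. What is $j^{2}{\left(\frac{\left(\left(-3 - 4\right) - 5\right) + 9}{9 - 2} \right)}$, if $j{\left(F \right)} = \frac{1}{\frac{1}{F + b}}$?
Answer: $\frac{324}{49} \approx 6.6122$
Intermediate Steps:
$b = 3$
$j{\left(F \right)} = 3 + F$ ($j{\left(F \right)} = \frac{1}{\frac{1}{F + 3}} = \frac{1}{\frac{1}{3 + F}} = 3 + F$)
$j^{2}{\left(\frac{\left(\left(-3 - 4\right) - 5\right) + 9}{9 - 2} \right)} = \left(3 + \frac{\left(\left(-3 - 4\right) - 5\right) + 9}{9 - 2}\right)^{2} = \left(3 + \frac{\left(-7 - 5\right) + 9}{7}\right)^{2} = \left(3 + \left(-12 + 9\right) \frac{1}{7}\right)^{2} = \left(3 - \frac{3}{7}\right)^{2} = \left(\frac{18}{7}\right)^{2} = \frac{324}{49}$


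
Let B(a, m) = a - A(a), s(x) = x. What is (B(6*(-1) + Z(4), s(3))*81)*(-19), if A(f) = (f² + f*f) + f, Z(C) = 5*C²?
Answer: 16855128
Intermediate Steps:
A(f) = f + 2*f² (A(f) = (f² + f²) + f = 2*f² + f = f + 2*f²)
B(a, m) = a - a*(1 + 2*a)
(B(6*(-1) + Z(4), s(3))*81)*(-19) = (-2*(6*(-1) + 5*4²)²*81)*(-19) = (-2*(-6 + 5*16)²*81)*(-19) = (-2*(-6 + 80)²*81)*(-19) = (-2*74²*81)*(-19) = (-2*5476*81)*(-19) = -10952*81*(-19) = -887112*(-19) = 16855128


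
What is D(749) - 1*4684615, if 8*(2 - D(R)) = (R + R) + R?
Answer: -37479151/8 ≈ -4.6849e+6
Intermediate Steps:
D(R) = 2 - 3*R/8 (D(R) = 2 - ((R + R) + R)/8 = 2 - (2*R + R)/8 = 2 - 3*R/8)
D(749) - 1*4684615 = (2 - 3/8*749) - 1*4684615 = (2 - 2247/8) - 4684615 = -2231/8 - 4684615 = -37479151/8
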